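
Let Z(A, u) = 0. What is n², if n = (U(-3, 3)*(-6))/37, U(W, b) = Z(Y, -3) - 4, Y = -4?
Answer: 576/1369 ≈ 0.42074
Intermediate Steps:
U(W, b) = -4 (U(W, b) = 0 - 4 = -4)
n = 24/37 (n = -4*(-6)/37 = 24*(1/37) = 24/37 ≈ 0.64865)
n² = (24/37)² = 576/1369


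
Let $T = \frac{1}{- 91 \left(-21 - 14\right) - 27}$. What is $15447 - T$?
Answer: $\frac{48781625}{3158} \approx 15447.0$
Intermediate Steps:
$T = \frac{1}{3158}$ ($T = \frac{1}{- 91 \left(-21 - 14\right) - 27} = \frac{1}{\left(-91\right) \left(-35\right) - 27} = \frac{1}{3185 - 27} = \frac{1}{3158} \approx 0.00031666$)
$15447 - T = 15447 - \frac{1}{3158} = \frac{48781625}{3158}$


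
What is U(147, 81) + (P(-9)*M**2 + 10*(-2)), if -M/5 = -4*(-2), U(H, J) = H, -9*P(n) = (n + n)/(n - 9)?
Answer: -457/9 ≈ -50.778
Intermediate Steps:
P(n) = -2*n/(9*(-9 + n)) (P(n) = -(n + n)/(9*(n - 9)) = -2*n/(9*(-9 + n)))
M = -40 (M = -(-20)*(-2) = -5*8 = -40)
U(147, 81) + (P(-9)*M**2 + 10*(-2)) = 147 + (-2*(-9)/(-81 + 9*(-9))*(-40)**2 + 10*(-2)) = 147 + (-2*(-9)/(-81 - 81)*1600 - 20) = 147 + (-2*(-9)/(-162)*1600 - 20) = 147 + (-2*(-9)*(-1/162)*1600 - 20) = 147 + (-1/9*1600 - 20) = 147 + (-1600/9 - 20) = 147 - 1780/9 = -457/9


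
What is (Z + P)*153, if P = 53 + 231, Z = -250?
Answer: 5202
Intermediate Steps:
P = 284
(Z + P)*153 = (-250 + 284)*153 = 34*153 = 5202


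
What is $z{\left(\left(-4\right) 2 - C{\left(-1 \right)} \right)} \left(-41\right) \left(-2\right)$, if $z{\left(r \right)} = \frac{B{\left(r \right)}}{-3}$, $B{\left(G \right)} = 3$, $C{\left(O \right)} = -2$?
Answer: $-82$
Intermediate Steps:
$z{\left(r \right)} = -1$ ($z{\left(r \right)} = \frac{3}{-3} = 3 \left(- \frac{1}{3}\right) = -1$)
$z{\left(\left(-4\right) 2 - C{\left(-1 \right)} \right)} \left(-41\right) \left(-2\right) = \left(-1\right) \left(-41\right) \left(-2\right) = 41 \left(-2\right) = -82$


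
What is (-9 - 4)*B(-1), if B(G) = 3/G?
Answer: 39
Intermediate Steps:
(-9 - 4)*B(-1) = (-9 - 4)*(3/(-1)) = -39*(-1) = -13*(-3) = 39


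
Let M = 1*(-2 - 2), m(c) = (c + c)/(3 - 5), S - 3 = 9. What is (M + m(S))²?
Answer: 256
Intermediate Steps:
S = 12 (S = 3 + 9 = 12)
m(c) = -c (m(c) = (2*c)/(-2) = (2*c)*(-½) = -c)
M = -4 (M = 1*(-4) = -4)
(M + m(S))² = (-4 - 1*12)² = (-4 - 12)² = (-16)² = 256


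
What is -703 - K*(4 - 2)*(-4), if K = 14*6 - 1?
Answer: -39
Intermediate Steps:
K = 83 (K = 84 - 1 = 83)
-703 - K*(4 - 2)*(-4) = -703 - 83*(4 - 2)*(-4) = -703 - 83*2*(-4) = -703 - 83*(-8) = -703 - 1*(-664) = -703 + 664 = -39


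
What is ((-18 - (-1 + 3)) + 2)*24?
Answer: -432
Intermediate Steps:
((-18 - (-1 + 3)) + 2)*24 = ((-18 - 1*2) + 2)*24 = ((-18 - 2) + 2)*24 = (-20 + 2)*24 = -18*24 = -432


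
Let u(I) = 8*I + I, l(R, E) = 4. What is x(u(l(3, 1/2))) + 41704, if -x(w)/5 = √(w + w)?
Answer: 41704 - 30*√2 ≈ 41662.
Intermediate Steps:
u(I) = 9*I
x(w) = -5*√2*√w (x(w) = -5*√(w + w) = -5*√2*√w)
x(u(l(3, 1/2))) + 41704 = -5*√2*√(9*4) + 41704 = -5*√2*√36 + 41704 = -5*√2*6 + 41704 = -30*√2 + 41704 = 41704 - 30*√2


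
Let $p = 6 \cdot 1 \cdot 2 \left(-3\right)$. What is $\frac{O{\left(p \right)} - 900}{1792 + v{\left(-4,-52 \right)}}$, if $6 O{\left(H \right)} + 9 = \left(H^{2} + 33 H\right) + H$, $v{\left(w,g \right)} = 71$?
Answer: $- \frac{593}{1242} \approx -0.47746$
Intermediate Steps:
$p = -36$ ($p = 6 \cdot 2 \left(-3\right) = 6 \left(-6\right) = -36$)
$O{\left(H \right)} = - \frac{3}{2} + \frac{H^{2}}{6} + \frac{17 H}{3}$ ($O{\left(H \right)} = - \frac{3}{2} + \frac{\left(H^{2} + 33 H\right) + H}{6} = - \frac{3}{2} + \frac{H^{2} + 34 H}{6} = - \frac{3}{2} + \left(\frac{H^{2}}{6} + \frac{17 H}{3}\right) = - \frac{3}{2} + \frac{H^{2}}{6} + \frac{17 H}{3}$)
$\frac{O{\left(p \right)} - 900}{1792 + v{\left(-4,-52 \right)}} = \frac{\left(- \frac{3}{2} + \frac{\left(-36\right)^{2}}{6} + \frac{17}{3} \left(-36\right)\right) - 900}{1792 + 71} = \frac{\left(- \frac{3}{2} + \frac{1}{6} \cdot 1296 - 204\right) - 900}{1863} = \left(\left(- \frac{3}{2} + 216 - 204\right) - 900\right) \frac{1}{1863} = \left(\frac{21}{2} - 900\right) \frac{1}{1863} = \left(- \frac{1779}{2}\right) \frac{1}{1863} = - \frac{593}{1242}$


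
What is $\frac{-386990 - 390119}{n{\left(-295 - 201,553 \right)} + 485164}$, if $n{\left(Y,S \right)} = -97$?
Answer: $- \frac{777109}{485067} \approx -1.6021$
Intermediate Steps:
$\frac{-386990 - 390119}{n{\left(-295 - 201,553 \right)} + 485164} = \frac{-386990 - 390119}{-97 + 485164} = - \frac{777109}{485067}$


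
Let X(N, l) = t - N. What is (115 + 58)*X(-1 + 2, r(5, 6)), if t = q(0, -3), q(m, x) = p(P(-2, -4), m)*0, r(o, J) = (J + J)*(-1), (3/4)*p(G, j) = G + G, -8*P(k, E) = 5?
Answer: -173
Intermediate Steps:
P(k, E) = -5/8 (P(k, E) = -⅛*5 = -5/8)
p(G, j) = 8*G/3 (p(G, j) = 4*(G + G)/3 = 4*(2*G)/3 = 8*G/3)
r(o, J) = -2*J (r(o, J) = (2*J)*(-1) = -2*J)
q(m, x) = 0 (q(m, x) = ((8/3)*(-5/8))*0 = -5/3*0 = 0)
t = 0
X(N, l) = -N (X(N, l) = 0 - N = -N)
(115 + 58)*X(-1 + 2, r(5, 6)) = (115 + 58)*(-(-1 + 2)) = 173*(-1*1) = 173*(-1) = -173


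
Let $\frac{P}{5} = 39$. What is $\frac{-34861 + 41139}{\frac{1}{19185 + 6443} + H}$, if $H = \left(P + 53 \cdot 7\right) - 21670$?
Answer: $- \frac{160892584}{540853311} \approx -0.29748$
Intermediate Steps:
$P = 195$ ($P = 5 \cdot 39 = 195$)
$H = -21104$ ($H = \left(195 + 53 \cdot 7\right) - 21670 = \left(195 + 371\right) - 21670 = 566 - 21670 = -21104$)
$\frac{-34861 + 41139}{\frac{1}{19185 + 6443} + H} = \frac{-34861 + 41139}{\frac{1}{19185 + 6443} - 21104} = \frac{6278}{\frac{1}{25628} - 21104} = \frac{6278}{- \frac{540853311}{25628}} = 6278 \left(- \frac{25628}{540853311}\right) = - \frac{160892584}{540853311}$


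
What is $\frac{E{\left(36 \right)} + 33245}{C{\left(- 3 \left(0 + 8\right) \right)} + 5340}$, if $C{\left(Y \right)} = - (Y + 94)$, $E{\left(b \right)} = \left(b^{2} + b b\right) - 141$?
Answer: $\frac{17848}{2635} \approx 6.7734$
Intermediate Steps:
$E{\left(b \right)} = -141 + 2 b^{2}$ ($E{\left(b \right)} = \left(b^{2} + b^{2}\right) - 141 = 2 b^{2} - 141 = -141 + 2 b^{2}$)
$C{\left(Y \right)} = -94 - Y$ ($C{\left(Y \right)} = - (94 + Y) = -94 - Y$)
$\frac{E{\left(36 \right)} + 33245}{C{\left(- 3 \left(0 + 8\right) \right)} + 5340} = \frac{\left(-141 + 2 \cdot 36^{2}\right) + 33245}{\left(-94 - - 3 \left(0 + 8\right)\right) + 5340} = \frac{\left(-141 + 2 \cdot 1296\right) + 33245}{\left(-94 - \left(-3\right) 8\right) + 5340} = \frac{\left(-141 + 2592\right) + 33245}{\left(-94 - -24\right) + 5340} = \frac{2451 + 33245}{\left(-94 + 24\right) + 5340} = \frac{35696}{-70 + 5340} = \frac{35696}{5270} = 35696 \cdot \frac{1}{5270} = \frac{17848}{2635}$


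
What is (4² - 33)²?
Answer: 289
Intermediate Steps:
(4² - 33)² = (16 - 33)² = (-17)² = 289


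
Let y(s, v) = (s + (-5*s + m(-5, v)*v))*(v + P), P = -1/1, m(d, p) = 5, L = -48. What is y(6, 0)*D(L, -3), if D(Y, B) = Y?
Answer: -1152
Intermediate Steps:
P = -1 (P = -1*1 = -1)
y(s, v) = (-1 + v)*(-4*s + 5*v) (y(s, v) = (s + (-5*s + 5*v))*(v - 1) = (-4*s + 5*v)*(-1 + v) = (-1 + v)*(-4*s + 5*v))
y(6, 0)*D(L, -3) = (-5*0 + 4*6 + 5*0² - 4*6*0)*(-48) = (0 + 24 + 5*0 + 0)*(-48) = (0 + 24 + 0 + 0)*(-48) = 24*(-48) = -1152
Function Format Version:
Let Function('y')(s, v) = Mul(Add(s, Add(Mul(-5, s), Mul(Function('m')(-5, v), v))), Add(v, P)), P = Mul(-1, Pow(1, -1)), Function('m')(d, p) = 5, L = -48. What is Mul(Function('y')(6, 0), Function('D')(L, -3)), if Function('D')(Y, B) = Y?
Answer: -1152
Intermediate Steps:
P = -1 (P = Mul(-1, 1) = -1)
Function('y')(s, v) = Mul(Add(-1, v), Add(Mul(-4, s), Mul(5, v))) (Function('y')(s, v) = Mul(Add(s, Add(Mul(-5, s), Mul(5, v))), Add(v, -1)) = Mul(Add(Mul(-4, s), Mul(5, v)), Add(-1, v)) = Mul(Add(-1, v), Add(Mul(-4, s), Mul(5, v))))
Mul(Function('y')(6, 0), Function('D')(L, -3)) = Mul(Add(Mul(-5, 0), Mul(4, 6), Mul(5, Pow(0, 2)), Mul(-4, 6, 0)), -48) = Mul(Add(0, 24, Mul(5, 0), 0), -48) = Mul(Add(0, 24, 0, 0), -48) = Mul(24, -48) = -1152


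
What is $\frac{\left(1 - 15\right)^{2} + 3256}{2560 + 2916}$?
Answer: $\frac{863}{1369} \approx 0.63039$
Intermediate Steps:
$\frac{\left(1 - 15\right)^{2} + 3256}{2560 + 2916} = \frac{\left(-14\right)^{2} + 3256}{5476} = \left(196 + 3256\right) \frac{1}{5476} = 3452 \cdot \frac{1}{5476} = \frac{863}{1369}$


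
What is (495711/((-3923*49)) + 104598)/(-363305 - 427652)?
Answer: -20106064035/152043291239 ≈ -0.13224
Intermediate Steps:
(495711/((-3923*49)) + 104598)/(-363305 - 427652) = (495711/(-192227) + 104598)/(-790957) = (495711*(-1/192227) + 104598)*(-1/790957) = (-495711/192227 + 104598)*(-1/790957) = (20106064035/192227)*(-1/790957) = -20106064035/152043291239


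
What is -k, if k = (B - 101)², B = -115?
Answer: -46656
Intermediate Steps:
k = 46656 (k = (-115 - 101)² = (-216)² = 46656)
-k = -1*46656 = -46656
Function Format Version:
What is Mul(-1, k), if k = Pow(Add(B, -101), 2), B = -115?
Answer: -46656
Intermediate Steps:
k = 46656 (k = Pow(Add(-115, -101), 2) = Pow(-216, 2) = 46656)
Mul(-1, k) = Mul(-1, 46656) = -46656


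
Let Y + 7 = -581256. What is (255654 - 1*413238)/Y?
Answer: 157584/581263 ≈ 0.27111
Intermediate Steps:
Y = -581263 (Y = -7 - 581256 = -581263)
(255654 - 1*413238)/Y = (255654 - 1*413238)/(-581263) = (255654 - 413238)*(-1/581263) = -157584*(-1/581263) = 157584/581263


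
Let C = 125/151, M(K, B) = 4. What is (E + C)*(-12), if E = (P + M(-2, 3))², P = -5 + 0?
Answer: -3312/151 ≈ -21.934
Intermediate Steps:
P = -5
E = 1 (E = (-5 + 4)² = (-1)² = 1)
C = 125/151 (C = 125*(1/151) = 125/151 ≈ 0.82781)
(E + C)*(-12) = (1 + 125/151)*(-12) = (276/151)*(-12) = -3312/151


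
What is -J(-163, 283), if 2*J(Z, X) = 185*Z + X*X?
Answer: -24967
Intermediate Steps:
J(Z, X) = X²/2 + 185*Z/2 (J(Z, X) = (185*Z + X*X)/2 = (185*Z + X²)/2 = (X² + 185*Z)/2 = X²/2 + 185*Z/2)
-J(-163, 283) = -((½)*283² + (185/2)*(-163)) = -((½)*80089 - 30155/2) = -(80089/2 - 30155/2) = -1*24967 = -24967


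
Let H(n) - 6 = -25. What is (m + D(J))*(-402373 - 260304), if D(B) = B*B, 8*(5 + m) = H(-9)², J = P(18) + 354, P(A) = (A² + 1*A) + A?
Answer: -2702853390453/8 ≈ -3.3786e+11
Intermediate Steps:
H(n) = -19 (H(n) = 6 - 25 = -19)
P(A) = A² + 2*A (P(A) = (A² + A) + A = (A + A²) + A = A² + 2*A)
J = 714 (J = 18*(2 + 18) + 354 = 18*20 + 354 = 360 + 354 = 714)
m = 321/8 (m = -5 + (⅛)*(-19)² = -5 + (⅛)*361 = -5 + 361/8 = 321/8 ≈ 40.125)
D(B) = B²
(m + D(J))*(-402373 - 260304) = (321/8 + 714²)*(-402373 - 260304) = (321/8 + 509796)*(-662677) = (4078689/8)*(-662677) = -2702853390453/8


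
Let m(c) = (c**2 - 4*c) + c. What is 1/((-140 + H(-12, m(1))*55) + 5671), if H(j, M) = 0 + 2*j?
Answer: 1/4211 ≈ 0.00023747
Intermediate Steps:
m(c) = c**2 - 3*c
H(j, M) = 2*j
1/((-140 + H(-12, m(1))*55) + 5671) = 1/((-140 + (2*(-12))*55) + 5671) = 1/((-140 - 24*55) + 5671) = 1/((-140 - 1320) + 5671) = 1/(-1460 + 5671) = 1/4211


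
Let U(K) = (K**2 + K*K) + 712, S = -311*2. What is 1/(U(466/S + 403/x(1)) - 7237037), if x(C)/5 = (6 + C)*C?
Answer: -118483225/857355661780757 ≈ -1.3820e-7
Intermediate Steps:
S = -622
x(C) = 5*C*(6 + C) (x(C) = 5*((6 + C)*C) = 5*(C*(6 + C)) = 5*C*(6 + C))
U(K) = 712 + 2*K**2 (U(K) = (K**2 + K**2) + 712 = 2*K**2 + 712 = 712 + 2*K**2)
1/(U(466/S + 403/x(1)) - 7237037) = 1/((712 + 2*(466/(-622) + 403/((5*1*(6 + 1))))**2) - 7237037) = 1/((712 + 2*(466*(-1/622) + 403/((5*1*7)))**2) - 7237037) = 1/((712 + 2*(-233/311 + 403/35)**2) - 7237037) = 1/((712 + 2*(117178/10885)**2) - 7237037) = 1/((712 + 2*(13730683684/118483225)) - 7237037) = 1/((712 + 27461367368/118483225) - 7237037) = 1/(111821423568/118483225 - 7237037) = 1/(-857355661780757/118483225) = -118483225/857355661780757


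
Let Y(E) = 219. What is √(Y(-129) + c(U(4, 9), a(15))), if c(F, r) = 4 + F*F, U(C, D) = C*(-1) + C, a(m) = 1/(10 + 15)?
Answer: √223 ≈ 14.933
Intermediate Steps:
a(m) = 1/25
U(C, D) = 0 (U(C, D) = -C + C = 0)
c(F, r) = 4 + F²
√(Y(-129) + c(U(4, 9), a(15))) = √(219 + (4 + 0²)) = √(219 + (4 + 0)) = √(219 + 4) = √223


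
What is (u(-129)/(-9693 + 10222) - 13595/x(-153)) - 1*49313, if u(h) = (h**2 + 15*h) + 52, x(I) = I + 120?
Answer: -853178272/17457 ≈ -48873.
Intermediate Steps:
x(I) = 120 + I
u(h) = 52 + h**2 + 15*h
(u(-129)/(-9693 + 10222) - 13595/x(-153)) - 1*49313 = ((52 + (-129)**2 + 15*(-129))/(-9693 + 10222) - 13595/(120 - 153)) - 1*49313 = ((52 + 16641 - 1935)/529 - 13595/(-33)) - 49313 = (14758*(1/529) - 13595*(-1/33)) - 49313 = (14758/529 + 13595/33) - 49313 = 7678769/17457 - 49313 = -853178272/17457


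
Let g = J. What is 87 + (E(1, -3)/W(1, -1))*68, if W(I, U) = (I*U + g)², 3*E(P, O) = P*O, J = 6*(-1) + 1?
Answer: 766/9 ≈ 85.111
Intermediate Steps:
J = -5 (J = -6 + 1 = -5)
g = -5
E(P, O) = O*P/3 (E(P, O) = (P*O)/3 = (O*P)/3 = O*P/3)
W(I, U) = (-5 + I*U)² (W(I, U) = (I*U - 5)² = (-5 + I*U)²)
87 + (E(1, -3)/W(1, -1))*68 = 87 + (((⅓)*(-3)*1)/((-5 + 1*(-1))²))*68 = 87 - 1/((-5 - 1)²)*68 = 87 - 1/((-6)²)*68 = 87 - 1/36*68 = 87 - 17/9 = 766/9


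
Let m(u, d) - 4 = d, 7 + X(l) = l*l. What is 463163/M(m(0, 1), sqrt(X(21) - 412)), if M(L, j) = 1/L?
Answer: 2315815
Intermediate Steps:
X(l) = -7 + l**2 (X(l) = -7 + l*l = -7 + l**2)
m(u, d) = 4 + d
463163/M(m(0, 1), sqrt(X(21) - 412)) = 463163/(1/(4 + 1)) = 463163/(1/5) = 463163*5 = 2315815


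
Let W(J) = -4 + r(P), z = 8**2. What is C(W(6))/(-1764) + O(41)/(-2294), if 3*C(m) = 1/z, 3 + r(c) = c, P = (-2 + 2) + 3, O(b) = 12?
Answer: -2033275/388475136 ≈ -0.0052340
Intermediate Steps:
P = 3 (P = 0 + 3 = 3)
r(c) = -3 + c
z = 64
W(J) = -4 (W(J) = -4 + (-3 + 3) = -4 + 0 = -4)
C(m) = 1/192 (C(m) = (1/3)/64 = (1/3)*(1/64) = 1/192)
C(W(6))/(-1764) + O(41)/(-2294) = (1/192)/(-1764) + 12/(-2294) = (1/192)*(-1/1764) + 12*(-1/2294) = -1/338688 - 6/1147 = -2033275/388475136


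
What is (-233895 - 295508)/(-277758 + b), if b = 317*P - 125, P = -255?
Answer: 529403/358718 ≈ 1.4758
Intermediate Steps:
b = -80960 (b = 317*(-255) - 125 = -80835 - 125 = -80960)
(-233895 - 295508)/(-277758 + b) = (-233895 - 295508)/(-277758 - 80960) = -529403/(-358718) = -529403*(-1/358718) = 529403/358718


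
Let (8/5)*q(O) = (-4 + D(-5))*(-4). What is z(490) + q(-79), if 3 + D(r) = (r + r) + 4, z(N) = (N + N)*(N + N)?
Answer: 1920865/2 ≈ 9.6043e+5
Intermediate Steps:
z(N) = 4*N² (z(N) = (2*N)*(2*N) = 4*N²)
D(r) = 1 + 2*r (D(r) = -3 + ((r + r) + 4) = -3 + (2*r + 4) = -3 + (4 + 2*r) = 1 + 2*r)
q(O) = 65/2 (q(O) = 5*((-4 + (1 + 2*(-5)))*(-4))/8 = 5*((-4 + (1 - 10))*(-4))/8 = 5*((-4 - 9)*(-4))/8 = 5*(-13*(-4))/8 = (5/8)*52 = 65/2)
z(490) + q(-79) = 4*490² + 65/2 = 4*240100 + 65/2 = 960400 + 65/2 = 1920865/2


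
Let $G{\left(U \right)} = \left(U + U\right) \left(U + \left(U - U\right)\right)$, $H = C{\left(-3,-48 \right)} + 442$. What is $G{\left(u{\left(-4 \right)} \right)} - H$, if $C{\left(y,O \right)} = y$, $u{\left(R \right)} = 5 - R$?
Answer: $-277$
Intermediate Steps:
$H = 439$ ($H = -3 + 442 = 439$)
$G{\left(U \right)} = 2 U^{2}$ ($G{\left(U \right)} = 2 U \left(U + 0\right) = 2 U U = 2 U^{2}$)
$G{\left(u{\left(-4 \right)} \right)} - H = 2 \left(5 - -4\right)^{2} - 439 = 2 \left(5 + 4\right)^{2} - 439 = 2 \cdot 9^{2} - 439 = 2 \cdot 81 - 439 = 162 - 439 = -277$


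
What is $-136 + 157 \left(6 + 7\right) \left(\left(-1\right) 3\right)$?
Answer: $-6259$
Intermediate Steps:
$-136 + 157 \left(6 + 7\right) \left(\left(-1\right) 3\right) = -136 + 157 \cdot 13 \left(-3\right) = -136 + 157 \left(-39\right) = -136 - 6123 = -6259$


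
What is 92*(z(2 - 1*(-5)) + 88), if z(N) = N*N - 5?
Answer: 12144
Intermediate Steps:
z(N) = -5 + N² (z(N) = N² - 5 = -5 + N²)
92*(z(2 - 1*(-5)) + 88) = 92*((-5 + (2 - 1*(-5))²) + 88) = 92*((-5 + (2 + 5)²) + 88) = 92*((-5 + 7²) + 88) = 92*((-5 + 49) + 88) = 92*(44 + 88) = 92*132 = 12144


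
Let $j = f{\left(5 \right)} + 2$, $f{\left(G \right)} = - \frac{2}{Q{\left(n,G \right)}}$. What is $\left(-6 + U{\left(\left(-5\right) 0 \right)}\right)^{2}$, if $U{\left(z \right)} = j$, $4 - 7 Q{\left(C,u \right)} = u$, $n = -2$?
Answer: $100$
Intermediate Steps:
$Q{\left(C,u \right)} = \frac{4}{7} - \frac{u}{7}$
$f{\left(G \right)} = - \frac{2}{\frac{4}{7} - \frac{G}{7}}$
$j = 16$ ($j = \frac{14}{-4 + 5} + 2 = \frac{14}{1} + 2 = 14 \cdot 1 + 2 = 14 + 2 = 16$)
$U{\left(z \right)} = 16$
$\left(-6 + U{\left(\left(-5\right) 0 \right)}\right)^{2} = \left(-6 + 16\right)^{2} = 10^{2} = 100$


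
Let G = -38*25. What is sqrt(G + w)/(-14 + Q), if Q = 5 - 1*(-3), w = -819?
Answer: -I*sqrt(1769)/6 ≈ -7.0099*I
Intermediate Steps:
G = -950
Q = 8 (Q = 5 + 3 = 8)
sqrt(G + w)/(-14 + Q) = sqrt(-950 - 819)/(-14 + 8) = sqrt(-1769)/(-6) = (I*sqrt(1769))*(-1/6) = -I*sqrt(1769)/6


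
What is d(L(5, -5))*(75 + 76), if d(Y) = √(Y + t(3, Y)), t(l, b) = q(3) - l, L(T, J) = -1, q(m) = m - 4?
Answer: 151*I*√5 ≈ 337.65*I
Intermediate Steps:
q(m) = -4 + m
t(l, b) = -1 - l (t(l, b) = (-4 + 3) - l = -1 - l)
d(Y) = √(-4 + Y) (d(Y) = √(Y + (-1 - 1*3)) = √(Y + (-1 - 3)) = √(Y - 4) = √(-4 + Y))
d(L(5, -5))*(75 + 76) = √(-4 - 1)*(75 + 76) = √(-5)*151 = (I*√5)*151 = 151*I*√5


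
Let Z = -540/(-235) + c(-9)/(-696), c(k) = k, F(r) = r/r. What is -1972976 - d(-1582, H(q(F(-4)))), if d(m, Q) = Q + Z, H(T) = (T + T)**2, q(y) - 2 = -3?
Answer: -21513399117/10904 ≈ -1.9730e+6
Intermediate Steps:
F(r) = 1
q(y) = -1 (q(y) = 2 - 3 = -1)
Z = 25197/10904 (Z = -540/(-235) - 9/(-696) = -540*(-1/235) - 9*(-1/696) = 108/47 + 3/232 = 25197/10904 ≈ 2.3108)
H(T) = 4*T**2 (H(T) = (2*T)**2 = 4*T**2)
d(m, Q) = 25197/10904 + Q (d(m, Q) = Q + 25197/10904 = 25197/10904 + Q)
-1972976 - d(-1582, H(q(F(-4)))) = -1972976 - (25197/10904 + 4*(-1)**2) = -1972976 - (25197/10904 + 4*1) = -1972976 - (25197/10904 + 4) = -1972976 - 1*68813/10904 = -1972976 - 68813/10904 = -21513399117/10904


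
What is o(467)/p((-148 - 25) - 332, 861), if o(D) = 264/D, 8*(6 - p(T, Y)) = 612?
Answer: -176/21949 ≈ -0.0080186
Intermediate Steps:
p(T, Y) = -141/2 (p(T, Y) = 6 - ⅛*612 = 6 - 153/2 = -141/2)
o(467)/p((-148 - 25) - 332, 861) = (264/467)/(-141/2) = (264*(1/467))*(-2/141) = (264/467)*(-2/141) = -176/21949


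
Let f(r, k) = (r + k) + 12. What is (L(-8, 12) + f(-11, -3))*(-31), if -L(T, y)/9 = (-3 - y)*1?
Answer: -4123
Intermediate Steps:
f(r, k) = 12 + k + r (f(r, k) = (k + r) + 12 = 12 + k + r)
L(T, y) = 27 + 9*y (L(T, y) = -9*(-3 - y) = 27 + 9*y)
(L(-8, 12) + f(-11, -3))*(-31) = ((27 + 9*12) + (12 - 3 - 11))*(-31) = ((27 + 108) - 2)*(-31) = (135 - 2)*(-31) = 133*(-31) = -4123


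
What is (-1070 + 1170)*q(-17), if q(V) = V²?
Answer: 28900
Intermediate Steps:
(-1070 + 1170)*q(-17) = (-1070 + 1170)*(-17)² = 100*289 = 28900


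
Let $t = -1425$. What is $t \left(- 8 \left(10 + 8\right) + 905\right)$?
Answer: $-1084425$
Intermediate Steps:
$t \left(- 8 \left(10 + 8\right) + 905\right) = - 1425 \left(- 8 \left(10 + 8\right) + 905\right) = - 1425 \left(\left(-8\right) 18 + 905\right) = - 1425 \left(-144 + 905\right) = \left(-1425\right) 761 = -1084425$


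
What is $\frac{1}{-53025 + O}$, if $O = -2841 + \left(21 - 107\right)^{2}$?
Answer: $- \frac{1}{48470} \approx -2.0631 \cdot 10^{-5}$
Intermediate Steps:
$O = 4555$ ($O = -2841 + \left(-86\right)^{2} = -2841 + 7396 = 4555$)
$\frac{1}{-53025 + O} = \frac{1}{-53025 + 4555} = \frac{1}{-48470} = - \frac{1}{48470}$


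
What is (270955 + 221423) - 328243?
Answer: 164135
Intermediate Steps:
(270955 + 221423) - 328243 = 492378 - 328243 = 164135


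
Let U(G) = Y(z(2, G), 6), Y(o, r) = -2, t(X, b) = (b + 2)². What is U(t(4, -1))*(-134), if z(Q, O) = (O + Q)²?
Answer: 268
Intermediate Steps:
t(X, b) = (2 + b)²
U(G) = -2
U(t(4, -1))*(-134) = -2*(-134) = 268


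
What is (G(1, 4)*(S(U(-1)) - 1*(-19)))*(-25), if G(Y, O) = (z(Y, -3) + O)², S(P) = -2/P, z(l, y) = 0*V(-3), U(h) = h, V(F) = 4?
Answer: -8400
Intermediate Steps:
z(l, y) = 0 (z(l, y) = 0*4 = 0)
G(Y, O) = O² (G(Y, O) = (0 + O)² = O²)
(G(1, 4)*(S(U(-1)) - 1*(-19)))*(-25) = (4²*(-2/(-1) - 1*(-19)))*(-25) = (16*(-2*(-1) + 19))*(-25) = (16*(2 + 19))*(-25) = (16*21)*(-25) = 336*(-25) = -8400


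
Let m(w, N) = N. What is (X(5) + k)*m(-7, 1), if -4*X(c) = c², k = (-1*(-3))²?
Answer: 11/4 ≈ 2.7500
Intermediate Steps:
k = 9 (k = 3² = 9)
X(c) = -c²/4
(X(5) + k)*m(-7, 1) = (-¼*5² + 9)*1 = (-¼*25 + 9)*1 = (-25/4 + 9)*1 = (11/4)*1 = 11/4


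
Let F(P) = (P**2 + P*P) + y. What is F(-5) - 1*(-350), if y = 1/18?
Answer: 7201/18 ≈ 400.06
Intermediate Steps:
y = 1/18 ≈ 0.055556
F(P) = 1/18 + 2*P**2 (F(P) = (P**2 + P*P) + 1/18 = (P**2 + P**2) + 1/18 = 2*P**2 + 1/18 = 1/18 + 2*P**2)
F(-5) - 1*(-350) = (1/18 + 2*(-5)**2) - 1*(-350) = (1/18 + 2*25) + 350 = (1/18 + 50) + 350 = 901/18 + 350 = 7201/18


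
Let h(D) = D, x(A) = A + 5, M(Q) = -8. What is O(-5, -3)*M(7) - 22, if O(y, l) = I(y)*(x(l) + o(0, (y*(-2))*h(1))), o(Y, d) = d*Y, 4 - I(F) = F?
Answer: -166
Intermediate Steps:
x(A) = 5 + A
I(F) = 4 - F
o(Y, d) = Y*d
O(y, l) = (4 - y)*(5 + l) (O(y, l) = (4 - y)*((5 + l) + 0*((y*(-2))*1)) = (4 - y)*((5 + l) + 0*(-2*y*1)) = (4 - y)*((5 + l) + 0*(-2*y)) = (4 - y)*((5 + l) + 0) = (4 - y)*(5 + l))
O(-5, -3)*M(7) - 22 = -(-4 - 5)*(5 - 3)*(-8) - 22 = -1*(-9)*2*(-8) - 22 = 18*(-8) - 22 = -144 - 22 = -166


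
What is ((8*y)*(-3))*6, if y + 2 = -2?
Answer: 576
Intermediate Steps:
y = -4 (y = -2 - 2 = -4)
((8*y)*(-3))*6 = ((8*(-4))*(-3))*6 = -32*(-3)*6 = 96*6 = 576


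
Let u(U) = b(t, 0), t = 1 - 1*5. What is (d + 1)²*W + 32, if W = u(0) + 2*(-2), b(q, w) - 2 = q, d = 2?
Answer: -22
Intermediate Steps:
t = -4 (t = 1 - 5 = -4)
b(q, w) = 2 + q
u(U) = -2 (u(U) = 2 - 4 = -2)
W = -6 (W = -2 + 2*(-2) = -2 - 4 = -6)
(d + 1)²*W + 32 = (2 + 1)²*(-6) + 32 = 3²*(-6) + 32 = 9*(-6) + 32 = -54 + 32 = -22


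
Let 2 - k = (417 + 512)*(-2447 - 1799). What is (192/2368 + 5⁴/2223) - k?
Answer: -324442000742/82251 ≈ -3.9445e+6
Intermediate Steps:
k = 3944536 (k = 2 - (417 + 512)*(-2447 - 1799) = 2 - 929*(-4246) = 2 - 1*(-3944534) = 2 + 3944534 = 3944536)
(192/2368 + 5⁴/2223) - k = (192/2368 + 5⁴/2223) - 1*3944536 = (192*(1/2368) + 625*(1/2223)) - 3944536 = (3/37 + 625/2223) - 3944536 = 29794/82251 - 3944536 = -324442000742/82251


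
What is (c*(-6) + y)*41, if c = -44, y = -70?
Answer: 7954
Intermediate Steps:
(c*(-6) + y)*41 = (-44*(-6) - 70)*41 = (264 - 70)*41 = 194*41 = 7954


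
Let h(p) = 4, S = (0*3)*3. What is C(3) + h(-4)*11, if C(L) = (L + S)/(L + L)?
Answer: 89/2 ≈ 44.500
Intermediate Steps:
S = 0 (S = 0*3 = 0)
C(L) = ½ (C(L) = (L + 0)/(L + L) = L/((2*L)) = L*(1/(2*L)) = ½)
C(3) + h(-4)*11 = ½ + 4*11 = ½ + 44 = 89/2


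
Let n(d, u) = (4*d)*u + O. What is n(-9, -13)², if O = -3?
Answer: 216225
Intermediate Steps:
n(d, u) = -3 + 4*d*u (n(d, u) = (4*d)*u - 3 = 4*d*u - 3 = -3 + 4*d*u)
n(-9, -13)² = (-3 + 4*(-9)*(-13))² = (-3 + 468)² = 465² = 216225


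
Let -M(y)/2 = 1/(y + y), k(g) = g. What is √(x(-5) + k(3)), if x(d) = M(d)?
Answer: 4*√5/5 ≈ 1.7889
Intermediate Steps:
M(y) = -1/y (M(y) = -2/(y + y) = -2*1/(2*y) = -1/y)
x(d) = -1/d
√(x(-5) + k(3)) = √(-1/(-5) + 3) = √(-1*(-⅕) + 3) = √(⅕ + 3) = √(16/5) = 4*√5/5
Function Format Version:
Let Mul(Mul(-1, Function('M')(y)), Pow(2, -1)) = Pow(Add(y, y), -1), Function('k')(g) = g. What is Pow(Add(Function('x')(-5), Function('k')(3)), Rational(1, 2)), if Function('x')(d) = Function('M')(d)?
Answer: Mul(Rational(4, 5), Pow(5, Rational(1, 2))) ≈ 1.7889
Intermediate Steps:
Function('M')(y) = Mul(-1, Pow(y, -1)) (Function('M')(y) = Mul(-2, Pow(Add(y, y), -1)) = Mul(-2, Pow(Mul(2, y), -1)) = Mul(-2, Mul(Rational(1, 2), Pow(y, -1))) = Mul(-1, Pow(y, -1)))
Function('x')(d) = Mul(-1, Pow(d, -1))
Pow(Add(Function('x')(-5), Function('k')(3)), Rational(1, 2)) = Pow(Add(Mul(-1, Pow(-5, -1)), 3), Rational(1, 2)) = Pow(Add(Mul(-1, Rational(-1, 5)), 3), Rational(1, 2)) = Pow(Add(Rational(1, 5), 3), Rational(1, 2)) = Pow(Rational(16, 5), Rational(1, 2)) = Mul(Rational(4, 5), Pow(5, Rational(1, 2)))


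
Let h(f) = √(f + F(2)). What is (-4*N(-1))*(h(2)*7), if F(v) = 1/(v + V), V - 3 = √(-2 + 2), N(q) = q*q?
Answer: -28*√55/5 ≈ -41.531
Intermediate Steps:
N(q) = q²
V = 3 (V = 3 + √(-2 + 2) = 3 + √0 = 3 + 0 = 3)
F(v) = 1/(3 + v) (F(v) = 1/(v + 3) = 1/(3 + v))
h(f) = √(⅕ + f) (h(f) = √(f + 1/(3 + 2)) = √(f + 1/5) = √(f + ⅕) = √(⅕ + f))
(-4*N(-1))*(h(2)*7) = (-4*(-1)²)*((√(5 + 25*2)/5)*7) = (-4*1)*((√(5 + 50)/5)*7) = -4*√55/5*7 = -28*√55/5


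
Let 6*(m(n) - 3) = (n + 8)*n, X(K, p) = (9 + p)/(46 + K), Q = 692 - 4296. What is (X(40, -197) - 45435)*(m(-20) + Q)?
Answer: 6957478239/43 ≈ 1.6180e+8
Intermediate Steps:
Q = -3604
X(K, p) = (9 + p)/(46 + K)
m(n) = 3 + n*(8 + n)/6 (m(n) = 3 + ((n + 8)*n)/6 = 3 + ((8 + n)*n)/6 = 3 + (n*(8 + n))/6 = 3 + n*(8 + n)/6)
(X(40, -197) - 45435)*(m(-20) + Q) = ((9 - 197)/(46 + 40) - 45435)*((3 + (1/6)*(-20)**2 + (4/3)*(-20)) - 3604) = (-188/86 - 45435)*((3 + (1/6)*400 - 80/3) - 3604) = ((1/86)*(-188) - 45435)*((3 + 200/3 - 80/3) - 3604) = (-94/43 - 45435)*(43 - 3604) = -1953799/43*(-3561) = 6957478239/43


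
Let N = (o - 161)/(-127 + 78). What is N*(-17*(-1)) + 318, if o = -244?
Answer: 22467/49 ≈ 458.51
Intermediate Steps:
N = 405/49 (N = (-244 - 161)/(-127 + 78) = -405/(-49) = -405*(-1/49) = 405/49 ≈ 8.2653)
N*(-17*(-1)) + 318 = 405*(-17*(-1))/49 + 318 = (405/49)*17 + 318 = 6885/49 + 318 = 22467/49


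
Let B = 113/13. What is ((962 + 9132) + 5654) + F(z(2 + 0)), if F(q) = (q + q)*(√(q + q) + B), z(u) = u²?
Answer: 205628/13 + 16*√2 ≈ 15840.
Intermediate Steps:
B = 113/13 (B = 113*(1/13) = 113/13 ≈ 8.6923)
F(q) = 2*q*(113/13 + √2*√q) (F(q) = (q + q)*(√(q + q) + 113/13) = (2*q)*(√(2*q) + 113/13) = (2*q)*(√2*√q + 113/13) = (2*q)*(113/13 + √2*√q) = 2*q*(113/13 + √2*√q))
((962 + 9132) + 5654) + F(z(2 + 0)) = ((962 + 9132) + 5654) + (226*(2 + 0)²/13 + 2*√2*((2 + 0)²)^(3/2)) = (10094 + 5654) + ((226/13)*2² + 2*√2*(2²)^(3/2)) = 15748 + ((226/13)*4 + 2*√2*4^(3/2)) = 15748 + (904/13 + 2*√2*8) = 15748 + (904/13 + 16*√2) = 205628/13 + 16*√2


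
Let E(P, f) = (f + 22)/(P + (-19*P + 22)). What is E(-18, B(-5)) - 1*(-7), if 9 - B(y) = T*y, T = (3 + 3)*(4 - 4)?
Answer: 2453/346 ≈ 7.0896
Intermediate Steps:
T = 0 (T = 6*0 = 0)
B(y) = 9 (B(y) = 9 - 0*y = 9 - 1*0 = 9 + 0 = 9)
E(P, f) = (22 + f)/(22 - 18*P) (E(P, f) = (22 + f)/(P + (22 - 19*P)) = (22 + f)/(22 - 18*P))
E(-18, B(-5)) - 1*(-7) = (-22 - 1*9)/(2*(-11 + 9*(-18))) - 1*(-7) = (-22 - 9)/(2*(-11 - 162)) + 7 = (1/2)*(-31)/(-173) + 7 = (1/2)*(-1/173)*(-31) + 7 = 31/346 + 7 = 2453/346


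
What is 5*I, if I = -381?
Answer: -1905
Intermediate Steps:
5*I = 5*(-381) = -1905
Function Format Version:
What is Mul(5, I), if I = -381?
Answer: -1905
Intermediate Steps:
Mul(5, I) = Mul(5, -381) = -1905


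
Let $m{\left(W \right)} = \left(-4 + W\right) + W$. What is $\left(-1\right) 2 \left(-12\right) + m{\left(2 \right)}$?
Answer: $24$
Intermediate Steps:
$m{\left(W \right)} = -4 + 2 W$
$\left(-1\right) 2 \left(-12\right) + m{\left(2 \right)} = \left(-1\right) 2 \left(-12\right) + \left(-4 + 2 \cdot 2\right) = \left(-2\right) \left(-12\right) + \left(-4 + 4\right) = 24 + 0 = 24$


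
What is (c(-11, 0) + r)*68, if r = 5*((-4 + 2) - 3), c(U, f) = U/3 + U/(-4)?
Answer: -5287/3 ≈ -1762.3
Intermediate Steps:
c(U, f) = U/12 (c(U, f) = U*(⅓) + U*(-¼) = U/3 - U/4 = U/12)
r = -25 (r = 5*(-2 - 3) = 5*(-5) = -25)
(c(-11, 0) + r)*68 = ((1/12)*(-11) - 25)*68 = (-11/12 - 25)*68 = -311/12*68 = -5287/3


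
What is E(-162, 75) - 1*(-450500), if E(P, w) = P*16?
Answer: 447908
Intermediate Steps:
E(P, w) = 16*P
E(-162, 75) - 1*(-450500) = 16*(-162) - 1*(-450500) = -2592 + 450500 = 447908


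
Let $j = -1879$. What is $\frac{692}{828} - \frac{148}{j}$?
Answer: $\frac{355703}{388953} \approx 0.91451$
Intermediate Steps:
$\frac{692}{828} - \frac{148}{j} = \frac{692}{828} - \frac{148}{-1879} = 692 \cdot \frac{1}{828} - - \frac{148}{1879} = \frac{173}{207} + \frac{148}{1879} = \frac{355703}{388953}$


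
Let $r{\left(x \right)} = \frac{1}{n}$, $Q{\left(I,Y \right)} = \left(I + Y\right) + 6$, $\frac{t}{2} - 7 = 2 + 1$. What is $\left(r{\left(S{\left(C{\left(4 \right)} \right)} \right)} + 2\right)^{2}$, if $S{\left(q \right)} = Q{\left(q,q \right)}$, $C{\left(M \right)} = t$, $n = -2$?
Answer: $\frac{9}{4} \approx 2.25$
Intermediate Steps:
$t = 20$ ($t = 14 + 2 \left(2 + 1\right) = 14 + 2 \cdot 3 = 14 + 6 = 20$)
$Q{\left(I,Y \right)} = 6 + I + Y$
$C{\left(M \right)} = 20$
$S{\left(q \right)} = 6 + 2 q$ ($S{\left(q \right)} = 6 + q + q = 6 + 2 q$)
$r{\left(x \right)} = - \frac{1}{2}$ ($r{\left(x \right)} = \frac{1}{-2} = - \frac{1}{2}$)
$\left(r{\left(S{\left(C{\left(4 \right)} \right)} \right)} + 2\right)^{2} = \left(- \frac{1}{2} + 2\right)^{2} = \left(\frac{3}{2}\right)^{2} = \frac{9}{4}$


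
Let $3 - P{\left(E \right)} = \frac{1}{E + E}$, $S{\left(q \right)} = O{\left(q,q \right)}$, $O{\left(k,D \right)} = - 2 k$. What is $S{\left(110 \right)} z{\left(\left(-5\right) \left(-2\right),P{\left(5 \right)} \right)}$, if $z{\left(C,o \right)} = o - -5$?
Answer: $-1738$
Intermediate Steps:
$S{\left(q \right)} = - 2 q$
$P{\left(E \right)} = 3 - \frac{1}{2 E}$ ($P{\left(E \right)} = 3 - \frac{1}{E + E} = 3 - \frac{1}{2 E}$)
$z{\left(C,o \right)} = 5 + o$ ($z{\left(C,o \right)} = o + 5 = 5 + o$)
$S{\left(110 \right)} z{\left(\left(-5\right) \left(-2\right),P{\left(5 \right)} \right)} = \left(-2\right) 110 \left(5 + \left(3 - \frac{1}{2 \cdot 5}\right)\right) = - 220 \left(5 + \left(3 - \frac{1}{10}\right)\right) = - 220 \left(5 + \frac{29}{10}\right) = \left(-220\right) \frac{79}{10} = -1738$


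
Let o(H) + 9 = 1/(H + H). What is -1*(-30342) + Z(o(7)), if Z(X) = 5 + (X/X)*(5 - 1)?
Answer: 30351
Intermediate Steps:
o(H) = -9 + 1/(2*H) (o(H) = -9 + 1/(H + H) = -9 + 1/(2*H))
Z(X) = 9 (Z(X) = 5 + 1*4 = 5 + 4 = 9)
-1*(-30342) + Z(o(7)) = -1*(-30342) + 9 = 30342 + 9 = 30351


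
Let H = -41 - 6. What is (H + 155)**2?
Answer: 11664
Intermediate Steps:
H = -47
(H + 155)**2 = (-47 + 155)**2 = 108**2 = 11664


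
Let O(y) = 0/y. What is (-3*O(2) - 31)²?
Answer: 961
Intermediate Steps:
O(y) = 0
(-3*O(2) - 31)² = (-3*0 - 31)² = (0 - 31)² = (-31)² = 961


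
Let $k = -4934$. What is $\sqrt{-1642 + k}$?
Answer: $4 i \sqrt{411} \approx 81.093 i$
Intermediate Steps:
$\sqrt{-1642 + k} = \sqrt{-1642 - 4934} = \sqrt{-6576} = 4 i \sqrt{411}$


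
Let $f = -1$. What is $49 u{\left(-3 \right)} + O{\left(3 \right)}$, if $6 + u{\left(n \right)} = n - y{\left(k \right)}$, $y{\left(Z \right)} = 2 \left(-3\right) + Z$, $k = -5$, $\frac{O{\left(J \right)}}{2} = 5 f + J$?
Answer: $94$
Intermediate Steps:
$O{\left(J \right)} = -10 + 2 J$ ($O{\left(J \right)} = 2 \left(5 \left(-1\right) + J\right) = 2 \left(-5 + J\right) = -10 + 2 J$)
$y{\left(Z \right)} = -6 + Z$
$u{\left(n \right)} = 5 + n$ ($u{\left(n \right)} = -6 + \left(n - \left(-6 - 5\right)\right) = -6 + \left(n - -11\right) = -6 + \left(n + 11\right) = -6 + \left(11 + n\right) = 5 + n$)
$49 u{\left(-3 \right)} + O{\left(3 \right)} = 49 \left(5 - 3\right) + \left(-10 + 2 \cdot 3\right) = 49 \cdot 2 + \left(-10 + 6\right) = 98 - 4 = 94$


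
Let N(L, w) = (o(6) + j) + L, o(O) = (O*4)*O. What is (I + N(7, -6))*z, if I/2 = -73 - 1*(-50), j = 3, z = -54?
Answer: -5832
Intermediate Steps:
o(O) = 4*O**2 (o(O) = (4*O)*O = 4*O**2)
I = -46 (I = 2*(-73 - 1*(-50)) = 2*(-73 + 50) = 2*(-23) = -46)
N(L, w) = 147 + L (N(L, w) = (4*6**2 + 3) + L = (4*36 + 3) + L = (144 + 3) + L = 147 + L)
(I + N(7, -6))*z = (-46 + (147 + 7))*(-54) = (-46 + 154)*(-54) = 108*(-54) = -5832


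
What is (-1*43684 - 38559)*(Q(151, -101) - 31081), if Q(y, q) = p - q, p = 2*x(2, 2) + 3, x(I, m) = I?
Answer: 2547312439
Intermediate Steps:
p = 7 (p = 2*2 + 3 = 4 + 3 = 7)
Q(y, q) = 7 - q
(-1*43684 - 38559)*(Q(151, -101) - 31081) = (-1*43684 - 38559)*((7 - 1*(-101)) - 31081) = (-43684 - 38559)*((7 + 101) - 31081) = -82243*(108 - 31081) = -82243*(-30973) = 2547312439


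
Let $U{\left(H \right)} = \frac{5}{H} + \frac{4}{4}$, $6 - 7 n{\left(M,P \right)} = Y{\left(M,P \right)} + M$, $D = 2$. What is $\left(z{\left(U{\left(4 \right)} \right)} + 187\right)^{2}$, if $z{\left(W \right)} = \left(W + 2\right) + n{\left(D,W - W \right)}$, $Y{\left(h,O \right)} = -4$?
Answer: $\frac{29019769}{784} \approx 37015.0$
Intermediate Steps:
$n{\left(M,P \right)} = \frac{10}{7} - \frac{M}{7}$ ($n{\left(M,P \right)} = \frac{6}{7} - \frac{-4 + M}{7} = \frac{6}{7} - \left(- \frac{4}{7} + \frac{M}{7}\right) = \frac{10}{7} - \frac{M}{7}$)
$U{\left(H \right)} = 1 + \frac{5}{H}$ ($U{\left(H \right)} = \frac{5}{H} + 4 \cdot \frac{1}{4} = \frac{5}{H} + 1 = 1 + \frac{5}{H}$)
$z{\left(W \right)} = \frac{22}{7} + W$ ($z{\left(W \right)} = \left(W + 2\right) + \left(\frac{10}{7} - \frac{2}{7}\right) = \left(2 + W\right) + \left(\frac{10}{7} - \frac{2}{7}\right) = \left(2 + W\right) + \frac{8}{7} = \frac{22}{7} + W$)
$\left(z{\left(U{\left(4 \right)} \right)} + 187\right)^{2} = \left(\left(\frac{22}{7} + \frac{5 + 4}{4}\right) + 187\right)^{2} = \left(\left(\frac{22}{7} + \frac{1}{4} \cdot 9\right) + 187\right)^{2} = \left(\left(\frac{22}{7} + \frac{9}{4}\right) + 187\right)^{2} = \left(\frac{151}{28} + 187\right)^{2} = \left(\frac{5387}{28}\right)^{2} = \frac{29019769}{784}$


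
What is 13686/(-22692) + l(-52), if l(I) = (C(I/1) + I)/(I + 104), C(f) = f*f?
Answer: 190601/3782 ≈ 50.397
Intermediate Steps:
C(f) = f²
l(I) = (I + I²)/(104 + I) (l(I) = ((I/1)² + I)/(I + 104) = ((I*1)² + I)/(104 + I) = (I² + I)/(104 + I) = (I + I²)/(104 + I))
13686/(-22692) + l(-52) = 13686/(-22692) - 52*(1 - 52)/(104 - 52) = 13686*(-1/22692) - 52*(-51)/52 = -2281/3782 - 52*1/52*(-51) = -2281/3782 + 51 = 190601/3782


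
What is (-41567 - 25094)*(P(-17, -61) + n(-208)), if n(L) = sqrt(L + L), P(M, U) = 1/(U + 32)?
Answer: 66661/29 - 266644*I*sqrt(26) ≈ 2298.7 - 1.3596e+6*I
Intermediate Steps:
P(M, U) = 1/(32 + U)
n(L) = sqrt(2)*sqrt(L) (n(L) = sqrt(2*L) = sqrt(2)*sqrt(L))
(-41567 - 25094)*(P(-17, -61) + n(-208)) = (-41567 - 25094)*(1/(32 - 61) + sqrt(2)*sqrt(-208)) = -66661*(1/(-29) + sqrt(2)*(4*I*sqrt(13))) = -66661*(-1/29 + 4*I*sqrt(26)) = 66661/29 - 266644*I*sqrt(26)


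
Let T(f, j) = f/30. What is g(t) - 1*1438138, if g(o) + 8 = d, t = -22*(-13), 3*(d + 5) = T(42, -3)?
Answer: -21572258/15 ≈ -1.4382e+6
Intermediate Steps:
T(f, j) = f/30 (T(f, j) = f*(1/30) = f/30)
d = -68/15 (d = -5 + ((1/30)*42)/3 = -5 + (⅓)*(7/5) = -5 + 7/15 = -68/15 ≈ -4.5333)
t = 286
g(o) = -188/15 (g(o) = -8 - 68/15 = -188/15)
g(t) - 1*1438138 = -188/15 - 1*1438138 = -188/15 - 1438138 = -21572258/15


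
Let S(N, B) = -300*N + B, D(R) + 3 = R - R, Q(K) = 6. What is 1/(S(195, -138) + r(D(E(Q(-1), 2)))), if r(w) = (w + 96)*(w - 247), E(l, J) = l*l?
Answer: -1/81888 ≈ -1.2212e-5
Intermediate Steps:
E(l, J) = l²
D(R) = -3 (D(R) = -3 + (R - R) = -3 + 0 = -3)
r(w) = (-247 + w)*(96 + w) (r(w) = (96 + w)*(-247 + w) = (-247 + w)*(96 + w))
S(N, B) = B - 300*N
1/(S(195, -138) + r(D(E(Q(-1), 2)))) = 1/((-138 - 300*195) + (-23712 + (-3)² - 151*(-3))) = 1/((-138 - 58500) + (-23712 + 9 + 453)) = 1/(-58638 - 23250) = 1/(-81888) = -1/81888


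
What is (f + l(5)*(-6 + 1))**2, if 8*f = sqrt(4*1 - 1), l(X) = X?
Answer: (-200 + sqrt(3))**2/64 ≈ 614.22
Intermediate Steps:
f = sqrt(3)/8 (f = sqrt(4*1 - 1)/8 = sqrt(4 - 1)/8 = sqrt(3)/8 ≈ 0.21651)
(f + l(5)*(-6 + 1))**2 = (sqrt(3)/8 + 5*(-6 + 1))**2 = (sqrt(3)/8 + 5*(-5))**2 = (sqrt(3)/8 - 25)**2 = (-25 + sqrt(3)/8)**2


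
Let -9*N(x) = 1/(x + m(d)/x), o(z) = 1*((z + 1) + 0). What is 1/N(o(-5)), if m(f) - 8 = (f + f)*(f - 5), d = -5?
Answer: 279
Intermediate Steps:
o(z) = 1 + z (o(z) = 1*((1 + z) + 0) = 1*(1 + z) = 1 + z)
m(f) = 8 + 2*f*(-5 + f) (m(f) = 8 + (f + f)*(f - 5) = 8 + (2*f)*(-5 + f) = 8 + 2*f*(-5 + f))
N(x) = -1/(9*(x + 108/x)) (N(x) = -1/(9*(x + (8 - 10*(-5) + 2*(-5)**2)/x)) = -1/(9*(x + (8 + 50 + 2*25)/x)) = -1/(9*(x + (8 + 50 + 50)/x)) = -1/(9*(x + 108/x)))
1/N(o(-5)) = 1/(-(1 - 5)/(972 + 9*(1 - 5)**2)) = 1/(-1*(-4)/(972 + 9*(-4)**2)) = 1/(-1*(-4)/(972 + 9*16)) = 1/(-1*(-4)/(972 + 144)) = 1/(-1*(-4)/1116) = 1/(-1*(-4)*1/1116) = 1/(1/279) = 279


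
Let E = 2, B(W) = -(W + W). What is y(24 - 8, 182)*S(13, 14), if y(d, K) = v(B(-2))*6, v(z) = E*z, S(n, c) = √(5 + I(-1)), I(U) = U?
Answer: 96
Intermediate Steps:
B(W) = -2*W
S(n, c) = 2 (S(n, c) = √(5 - 1) = √4 = 2)
v(z) = 2*z
y(d, K) = 48 (y(d, K) = (2*(-2*(-2)))*6 = (2*4)*6 = 8*6 = 48)
y(24 - 8, 182)*S(13, 14) = 48*2 = 96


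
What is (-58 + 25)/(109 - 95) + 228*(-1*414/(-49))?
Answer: 188553/98 ≈ 1924.0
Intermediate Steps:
(-58 + 25)/(109 - 95) + 228*(-1*414/(-49)) = -33/14 + 228*(-414*(-1/49)) = -33*1/14 + 228*(414/49) = -33/14 + 94392/49 = 188553/98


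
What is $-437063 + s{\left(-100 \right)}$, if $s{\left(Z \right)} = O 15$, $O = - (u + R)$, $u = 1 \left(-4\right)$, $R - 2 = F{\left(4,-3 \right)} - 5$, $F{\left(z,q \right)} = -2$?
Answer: $-436928$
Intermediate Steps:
$R = -5$ ($R = 2 - 7 = -5$)
$u = -4$
$O = 9$ ($O = - (-4 - 5) = \left(-1\right) \left(-9\right) = 9$)
$s{\left(Z \right)} = 135$ ($s{\left(Z \right)} = 9 \cdot 15 = 135$)
$-437063 + s{\left(-100 \right)} = -437063 + 135 = -436928$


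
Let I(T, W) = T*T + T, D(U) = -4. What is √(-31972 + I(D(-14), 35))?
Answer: 2*I*√7990 ≈ 178.77*I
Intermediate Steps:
I(T, W) = T + T² (I(T, W) = T² + T = T + T²)
√(-31972 + I(D(-14), 35)) = √(-31972 - 4*(1 - 4)) = √(-31972 - 4*(-3)) = √(-31972 + 12) = √(-31960) = 2*I*√7990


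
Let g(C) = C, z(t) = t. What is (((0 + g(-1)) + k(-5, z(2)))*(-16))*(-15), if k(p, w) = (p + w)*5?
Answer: -3840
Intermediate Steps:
k(p, w) = 5*p + 5*w
(((0 + g(-1)) + k(-5, z(2)))*(-16))*(-15) = (((0 - 1) + (5*(-5) + 5*2))*(-16))*(-15) = ((-1 + (-25 + 10))*(-16))*(-15) = ((-1 - 15)*(-16))*(-15) = -16*(-16)*(-15) = 256*(-15) = -3840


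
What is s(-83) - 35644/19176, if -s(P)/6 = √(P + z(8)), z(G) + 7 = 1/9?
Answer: -8911/4794 - 2*I*√809 ≈ -1.8588 - 56.886*I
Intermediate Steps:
z(G) = -62/9 (z(G) = -7 + 1/9 = -7 + ⅑ = -62/9)
s(P) = -6*√(-62/9 + P) (s(P) = -6*√(P - 62/9) = -6*√(-62/9 + P))
s(-83) - 35644/19176 = -2*√(-62 + 9*(-83)) - 35644/19176 = -2*√(-62 - 747) - 35644*1/19176 = -2*I*√809 - 8911/4794 = -8911/4794 - 2*I*√809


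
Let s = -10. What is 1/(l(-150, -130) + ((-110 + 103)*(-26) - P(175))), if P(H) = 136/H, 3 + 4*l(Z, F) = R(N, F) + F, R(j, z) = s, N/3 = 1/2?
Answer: 700/101831 ≈ 0.0068741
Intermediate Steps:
N = 3/2 ≈ 1.5000
R(j, z) = -10
l(Z, F) = -13/4 + F/4 (l(Z, F) = -¾ + (-10 + F)/4 = -¾ + (-5/2 + F/4) = -13/4 + F/4)
1/(l(-150, -130) + ((-110 + 103)*(-26) - P(175))) = 1/((-13/4 + (¼)*(-130)) + ((-110 + 103)*(-26) - 136/175)) = 1/((-13/4 - 65/2) + (-7*(-26) - 136/175)) = 1/(-143/4 + (182 - 1*136/175)) = 1/(-143/4 + (182 - 136/175)) = 1/(-143/4 + 31714/175) = 1/(101831/700) = 700/101831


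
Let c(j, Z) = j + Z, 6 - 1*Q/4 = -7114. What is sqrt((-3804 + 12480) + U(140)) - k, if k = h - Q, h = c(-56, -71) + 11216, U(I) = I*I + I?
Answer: 17391 + 16*sqrt(111) ≈ 17560.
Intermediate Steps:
U(I) = I + I**2 (U(I) = I**2 + I = I + I**2)
Q = 28480 (Q = 24 - 4*(-7114) = 24 + 28456 = 28480)
c(j, Z) = Z + j
h = 11089 (h = (-71 - 56) + 11216 = -127 + 11216 = 11089)
k = -17391 (k = 11089 - 1*28480 = 11089 - 28480 = -17391)
sqrt((-3804 + 12480) + U(140)) - k = sqrt((-3804 + 12480) + 140*(1 + 140)) - 1*(-17391) = sqrt(8676 + 140*141) + 17391 = sqrt(8676 + 19740) + 17391 = sqrt(28416) + 17391 = 16*sqrt(111) + 17391 = 17391 + 16*sqrt(111)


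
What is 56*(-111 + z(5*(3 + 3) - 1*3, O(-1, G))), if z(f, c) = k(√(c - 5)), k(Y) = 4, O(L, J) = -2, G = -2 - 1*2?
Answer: -5992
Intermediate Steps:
G = -4 (G = -2 - 2 = -4)
z(f, c) = 4
56*(-111 + z(5*(3 + 3) - 1*3, O(-1, G))) = 56*(-111 + 4) = 56*(-107) = -5992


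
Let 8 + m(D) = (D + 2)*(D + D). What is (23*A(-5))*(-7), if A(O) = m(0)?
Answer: 1288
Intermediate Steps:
m(D) = -8 + 2*D*(2 + D) (m(D) = -8 + (D + 2)*(D + D) = -8 + (2 + D)*(2*D) = -8 + 2*D*(2 + D))
A(O) = -8 (A(O) = -8 + 2*0**2 + 4*0 = -8 + 2*0 + 0 = -8 + 0 + 0 = -8)
(23*A(-5))*(-7) = (23*(-8))*(-7) = -184*(-7) = 1288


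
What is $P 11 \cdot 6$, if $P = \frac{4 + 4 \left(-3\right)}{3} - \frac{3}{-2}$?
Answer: $-77$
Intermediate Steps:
$P = - \frac{7}{6}$ ($P = \left(4 - 12\right) \frac{1}{3} - - \frac{3}{2} = \left(-8\right) \frac{1}{3} + \frac{3}{2} = - \frac{8}{3} + \frac{3}{2} = - \frac{7}{6} \approx -1.1667$)
$P 11 \cdot 6 = \left(- \frac{7}{6}\right) 11 \cdot 6 = \left(- \frac{77}{6}\right) 6 = -77$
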